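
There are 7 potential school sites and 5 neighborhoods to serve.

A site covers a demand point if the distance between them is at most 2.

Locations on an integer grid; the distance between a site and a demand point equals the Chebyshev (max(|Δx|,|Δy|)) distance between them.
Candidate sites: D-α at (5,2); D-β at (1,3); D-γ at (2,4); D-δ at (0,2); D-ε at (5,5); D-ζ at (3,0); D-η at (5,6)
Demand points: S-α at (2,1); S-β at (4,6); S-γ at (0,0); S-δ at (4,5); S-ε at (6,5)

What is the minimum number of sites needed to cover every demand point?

Coverage sets (demand points within 2 of each site):
  D-α: {}
  D-β: {S-α}
  D-γ: {S-β, S-δ}
  D-δ: {S-α, S-γ}
  D-ε: {S-β, S-δ, S-ε}
  D-ζ: {S-α}
  D-η: {S-β, S-δ, S-ε}
No single site covers all 5 demand points.
But {D-δ, D-ε} covers everything, so the minimum is 2.

2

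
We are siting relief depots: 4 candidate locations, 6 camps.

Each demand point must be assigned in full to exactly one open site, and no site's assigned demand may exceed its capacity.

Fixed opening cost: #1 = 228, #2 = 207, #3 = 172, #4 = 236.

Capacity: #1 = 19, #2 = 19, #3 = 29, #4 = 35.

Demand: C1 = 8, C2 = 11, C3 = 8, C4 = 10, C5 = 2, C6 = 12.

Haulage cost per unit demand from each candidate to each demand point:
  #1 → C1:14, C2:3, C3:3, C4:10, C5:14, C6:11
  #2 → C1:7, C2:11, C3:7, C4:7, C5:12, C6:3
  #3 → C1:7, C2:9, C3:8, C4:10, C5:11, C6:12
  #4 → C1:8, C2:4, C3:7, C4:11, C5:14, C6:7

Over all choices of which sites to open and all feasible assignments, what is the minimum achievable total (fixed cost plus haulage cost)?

770

Open {#3, #4}; cheapest assignment that respects the capacities:
  #3 (cap 29, load 20): C1, C4, C5 — cost 8×7 + 10×10 + 2×11 = 178
  #4 (cap 35, load 31): C2, C3, C6 — cost 11×4 + 8×7 + 12×7 = 184
  Shipping 362, fixed 408 → total 770.
  Any other capacity-feasible assignment to {#3, #4} ships for at least 362.
Compare {#2, #4}: its best feasible assignment gives total 781.
Compare {#1, #4}: its best feasible assignment gives total 807.
Every other set of open sites that can feasibly serve all demand totals ≥ 781 even under its best assignment. Minimum: 770.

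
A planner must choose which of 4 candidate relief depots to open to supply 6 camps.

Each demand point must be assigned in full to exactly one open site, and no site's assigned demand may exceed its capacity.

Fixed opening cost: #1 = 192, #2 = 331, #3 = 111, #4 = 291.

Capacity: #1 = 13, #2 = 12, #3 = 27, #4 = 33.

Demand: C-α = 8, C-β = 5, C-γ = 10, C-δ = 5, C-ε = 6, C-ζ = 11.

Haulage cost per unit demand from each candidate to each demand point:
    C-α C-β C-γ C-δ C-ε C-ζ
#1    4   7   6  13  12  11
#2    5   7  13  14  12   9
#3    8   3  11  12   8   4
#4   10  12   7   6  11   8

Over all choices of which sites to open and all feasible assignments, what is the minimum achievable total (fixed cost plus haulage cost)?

689

Open {#3, #4}; cheapest assignment that respects the capacities:
  #3 (cap 27, load 22): C-β, C-ε, C-ζ — cost 5×3 + 6×8 + 11×4 = 107
  #4 (cap 33, load 23): C-α, C-γ, C-δ — cost 8×10 + 10×7 + 5×6 = 180
  Shipping 287, fixed 402 → total 689.
  Any other capacity-feasible assignment to {#3, #4} ships for at least 287.
Compare {#1, #4}: its best feasible assignment gives total 804.
Compare {#1, #3, #4}: its best feasible assignment gives total 833.
Every other set of open sites that can feasibly serve all demand totals ≥ 804 even under its best assignment. Minimum: 689.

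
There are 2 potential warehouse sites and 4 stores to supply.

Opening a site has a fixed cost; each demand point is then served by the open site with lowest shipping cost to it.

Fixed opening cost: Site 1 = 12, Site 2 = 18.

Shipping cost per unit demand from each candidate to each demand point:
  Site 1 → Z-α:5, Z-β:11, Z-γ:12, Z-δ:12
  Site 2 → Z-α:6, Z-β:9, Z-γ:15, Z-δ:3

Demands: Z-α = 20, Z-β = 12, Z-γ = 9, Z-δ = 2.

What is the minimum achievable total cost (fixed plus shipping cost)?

352

Open {Site 1, Site 2}: assign each demand point to its cheapest open site.
  Z-α→Site 1 20×5=100, Z-β→Site 2 12×9=108, Z-γ→Site 1 9×12=108, Z-δ→Site 2 2×3=6
  shipping cost 322, fixed 30 → total 352.
Compare {Site 1}: shipping cost 364 + fixed 12 = 376.
Compare {Site 2}: shipping cost 369 + fixed 18 = 387.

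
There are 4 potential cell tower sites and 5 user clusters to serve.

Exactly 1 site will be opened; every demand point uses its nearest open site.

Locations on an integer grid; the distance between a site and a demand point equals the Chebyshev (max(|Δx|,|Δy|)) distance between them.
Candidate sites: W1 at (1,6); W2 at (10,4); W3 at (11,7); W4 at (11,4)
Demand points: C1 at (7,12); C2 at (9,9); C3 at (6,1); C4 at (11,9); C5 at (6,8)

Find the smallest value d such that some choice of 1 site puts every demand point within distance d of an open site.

6

Open {W3}.
  Farthest demand point is C3 at distance 6 (to W3); all others are ≤ 6.
With {W2} the worst case is 8.
With {W4} the worst case is 8.
No size-1 selection achieves below 6.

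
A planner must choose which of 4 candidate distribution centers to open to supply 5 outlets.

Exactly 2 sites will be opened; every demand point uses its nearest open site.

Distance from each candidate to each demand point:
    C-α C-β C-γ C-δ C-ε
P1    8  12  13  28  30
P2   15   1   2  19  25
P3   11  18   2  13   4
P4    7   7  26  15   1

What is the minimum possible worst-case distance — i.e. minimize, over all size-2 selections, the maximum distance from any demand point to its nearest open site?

Open {P1, P3}.
  Farthest demand point is C-δ at distance 13 (to P3); all others are ≤ 13.
With {P2, P3} the worst case is 13.
With {P3, P4} the worst case is 13.
No size-2 selection achieves below 13.

13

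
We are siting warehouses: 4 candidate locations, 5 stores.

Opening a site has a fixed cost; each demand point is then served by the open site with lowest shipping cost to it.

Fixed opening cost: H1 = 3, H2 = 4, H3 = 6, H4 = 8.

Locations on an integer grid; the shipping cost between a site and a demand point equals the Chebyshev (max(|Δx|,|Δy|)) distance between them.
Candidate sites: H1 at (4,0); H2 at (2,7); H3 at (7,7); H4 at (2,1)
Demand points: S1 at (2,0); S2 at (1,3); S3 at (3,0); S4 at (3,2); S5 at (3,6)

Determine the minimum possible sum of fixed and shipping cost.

16

Open {H1, H2}: assign each demand point to its cheapest open site.
  S1→H1 2, S2→H1 3, S3→H1 1, S4→H1 2, S5→H2 1
  shipping cost 9, fixed 7 → total 16.
Compare {H1}: shipping cost 14 + fixed 3 = 17.
Compare {H4}: shipping cost 10 + fixed 8 = 18.
Compare {H2, H4}: shipping cost 6 + fixed 12 = 18.
All other subsets cost ≥ 17. Minimum total cost: 16.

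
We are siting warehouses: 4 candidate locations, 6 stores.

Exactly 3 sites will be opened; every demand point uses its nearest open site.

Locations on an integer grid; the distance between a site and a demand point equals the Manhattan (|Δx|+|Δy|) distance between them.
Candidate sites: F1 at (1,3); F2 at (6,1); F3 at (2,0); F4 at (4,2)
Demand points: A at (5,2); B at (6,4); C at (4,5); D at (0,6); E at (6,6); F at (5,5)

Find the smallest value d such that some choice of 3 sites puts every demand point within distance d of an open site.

5

Open {F1, F2, F3}.
  Farthest demand point is C at distance 5 (to F1); all others are ≤ 5.
With {F1, F2, F4} the worst case is 5.
With {F1, F3, F4} the worst case is 6.
No size-3 selection achieves below 5.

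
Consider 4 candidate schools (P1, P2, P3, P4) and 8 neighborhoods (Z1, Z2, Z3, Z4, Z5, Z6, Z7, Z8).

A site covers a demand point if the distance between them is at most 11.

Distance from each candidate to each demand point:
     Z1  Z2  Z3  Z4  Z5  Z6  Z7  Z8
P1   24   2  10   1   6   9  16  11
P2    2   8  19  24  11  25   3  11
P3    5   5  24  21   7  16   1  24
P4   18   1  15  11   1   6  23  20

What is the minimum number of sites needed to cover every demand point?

2

Coverage sets (demand points within 11 of each site):
  P1: {Z2, Z3, Z4, Z5, Z6, Z8}
  P2: {Z1, Z2, Z5, Z7, Z8}
  P3: {Z1, Z2, Z5, Z7}
  P4: {Z2, Z4, Z5, Z6}
No single site covers all 8 demand points.
But {P1, P2} covers everything, so the minimum is 2.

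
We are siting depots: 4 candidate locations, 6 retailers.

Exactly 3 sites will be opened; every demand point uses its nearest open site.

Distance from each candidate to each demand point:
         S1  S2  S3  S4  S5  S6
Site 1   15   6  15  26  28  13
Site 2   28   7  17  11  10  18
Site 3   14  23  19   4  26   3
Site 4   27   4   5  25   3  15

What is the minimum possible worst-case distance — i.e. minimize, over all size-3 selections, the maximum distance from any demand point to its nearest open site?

14

Open {Site 1, Site 3, Site 4}.
  Farthest demand point is S1 at distance 14 (to Site 3); all others are ≤ 14.
With {Site 2, Site 3, Site 4} the worst case is 14.
With {Site 1, Site 2, Site 3} the worst case is 15.
No size-3 selection achieves below 14.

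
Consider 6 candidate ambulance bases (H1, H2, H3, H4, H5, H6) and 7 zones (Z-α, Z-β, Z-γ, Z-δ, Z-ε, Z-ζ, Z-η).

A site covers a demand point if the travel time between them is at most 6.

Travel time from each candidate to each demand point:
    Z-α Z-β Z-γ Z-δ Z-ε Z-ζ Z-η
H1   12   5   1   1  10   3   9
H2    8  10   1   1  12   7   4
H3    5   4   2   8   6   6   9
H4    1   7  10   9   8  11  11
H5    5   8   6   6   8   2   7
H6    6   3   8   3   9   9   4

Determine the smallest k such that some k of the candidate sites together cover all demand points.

2

Coverage sets (demand points within 6 of each site):
  H1: {Z-β, Z-γ, Z-δ, Z-ζ}
  H2: {Z-γ, Z-δ, Z-η}
  H3: {Z-α, Z-β, Z-γ, Z-ε, Z-ζ}
  H4: {Z-α}
  H5: {Z-α, Z-γ, Z-δ, Z-ζ}
  H6: {Z-α, Z-β, Z-δ, Z-η}
No single site covers all 7 demand points.
But {H2, H3} covers everything, so the minimum is 2.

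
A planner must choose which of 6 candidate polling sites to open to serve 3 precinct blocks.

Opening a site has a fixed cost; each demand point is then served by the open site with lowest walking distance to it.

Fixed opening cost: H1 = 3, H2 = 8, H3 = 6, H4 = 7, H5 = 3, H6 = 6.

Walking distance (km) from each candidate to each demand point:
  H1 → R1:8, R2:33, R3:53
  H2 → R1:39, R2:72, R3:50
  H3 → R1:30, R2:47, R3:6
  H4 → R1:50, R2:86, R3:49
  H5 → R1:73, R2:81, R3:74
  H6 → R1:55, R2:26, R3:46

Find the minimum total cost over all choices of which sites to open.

55

Open {H1, H3, H6}: assign each demand point to its cheapest open site.
  R1→H1 8, R2→H6 26, R3→H3 6
  walking distance 40, fixed 15 → total 55.
Compare {H1, H3}: walking distance 47 + fixed 9 = 56.
Compare {H1, H3, H5, H6}: walking distance 40 + fixed 18 = 58.
Compare {H1, H3, H5}: walking distance 47 + fixed 12 = 59.
All other subsets cost ≥ 56. Minimum total cost: 55.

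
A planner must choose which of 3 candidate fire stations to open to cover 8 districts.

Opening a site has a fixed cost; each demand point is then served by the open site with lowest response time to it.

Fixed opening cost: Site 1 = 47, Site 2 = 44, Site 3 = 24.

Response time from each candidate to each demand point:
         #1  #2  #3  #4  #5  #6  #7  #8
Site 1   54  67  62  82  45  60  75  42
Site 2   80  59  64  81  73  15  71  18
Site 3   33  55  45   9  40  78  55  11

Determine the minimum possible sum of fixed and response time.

Open {Site 2, Site 3}: assign each demand point to its cheapest open site.
  #1→Site 3 33, #2→Site 3 55, #3→Site 3 45, #4→Site 3 9, #5→Site 3 40, #6→Site 2 15, #7→Site 3 55, #8→Site 3 11
  response time 263, fixed 68 → total 331.
Compare {Site 3}: response time 326 + fixed 24 = 350.
Compare {Site 1, Site 2, Site 3}: response time 263 + fixed 115 = 378.
Compare {Site 1, Site 3}: response time 308 + fixed 71 = 379.
All other subsets cost ≥ 350. Minimum total cost: 331.

331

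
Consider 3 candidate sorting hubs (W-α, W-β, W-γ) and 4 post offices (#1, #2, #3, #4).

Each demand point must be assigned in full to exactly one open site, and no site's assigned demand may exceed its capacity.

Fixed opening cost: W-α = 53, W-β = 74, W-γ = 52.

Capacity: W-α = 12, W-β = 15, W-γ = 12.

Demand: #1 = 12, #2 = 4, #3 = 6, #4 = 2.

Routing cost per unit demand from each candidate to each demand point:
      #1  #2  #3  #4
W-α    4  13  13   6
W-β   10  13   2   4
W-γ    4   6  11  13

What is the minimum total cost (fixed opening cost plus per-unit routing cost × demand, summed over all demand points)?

246

Open {W-β, W-γ}; cheapest assignment that respects the capacities:
  W-β (cap 15, load 12): #2, #3, #4 — cost 4×13 + 6×2 + 2×4 = 72
  W-γ (cap 12, load 12): #1 — cost 12×4 = 48
  Shipping 120, fixed 126 → total 246.
  Any other capacity-feasible assignment to {W-β, W-γ} ships for at least 120.
Compare {W-α, W-β}: its best feasible assignment gives total 247.
Compare {W-α, W-γ}: its best feasible assignment gives total 269.
Every other set of open sites that can feasibly serve all demand totals ≥ 247 even under its best assignment. Minimum: 246.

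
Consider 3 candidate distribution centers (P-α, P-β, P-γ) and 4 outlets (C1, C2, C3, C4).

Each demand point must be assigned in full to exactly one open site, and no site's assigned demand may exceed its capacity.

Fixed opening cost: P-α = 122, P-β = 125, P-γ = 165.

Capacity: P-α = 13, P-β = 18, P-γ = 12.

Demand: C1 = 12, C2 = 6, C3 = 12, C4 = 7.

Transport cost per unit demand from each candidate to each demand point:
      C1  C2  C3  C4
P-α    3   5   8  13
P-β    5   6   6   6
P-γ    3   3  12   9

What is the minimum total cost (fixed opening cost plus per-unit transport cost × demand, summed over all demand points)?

Open {P-α, P-β, P-γ}; cheapest assignment that respects the capacities:
  P-α (cap 13, load 12): C1 — cost 12×3 = 36
  P-β (cap 18, load 18): C2, C3 — cost 6×6 + 12×6 = 108
  P-γ (cap 12, load 7): C4 — cost 7×9 = 63
  Shipping 207, fixed 412 → total 619.
  Any other capacity-feasible assignment to {P-α, P-β, P-γ} ships for at least 207.
Total demand is 37 and no other set of sites has combined capacity ≥ 37, so {P-α, P-β, P-γ} is the only feasible choice of open sites. Minimum: 619.

619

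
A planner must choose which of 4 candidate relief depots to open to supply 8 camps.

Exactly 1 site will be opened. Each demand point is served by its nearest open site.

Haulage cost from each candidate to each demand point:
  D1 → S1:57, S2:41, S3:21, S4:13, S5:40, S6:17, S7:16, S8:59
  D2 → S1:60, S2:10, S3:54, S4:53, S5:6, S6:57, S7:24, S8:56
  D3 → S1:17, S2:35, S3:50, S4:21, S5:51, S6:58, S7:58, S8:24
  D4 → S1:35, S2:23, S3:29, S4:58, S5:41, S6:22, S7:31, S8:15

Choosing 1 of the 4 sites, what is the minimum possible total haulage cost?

Open {D4}.
  S1→D4 35, S2→D4 23, S3→D4 29, S4→D4 58, S5→D4 41, S6→D4 22, S7→D4 31, S8→D4 15  ⇒ total 254.
Compare {D1}: total 264.
Compare {D3}: total 314.
No size-1 selection does better; minimum is 254.

254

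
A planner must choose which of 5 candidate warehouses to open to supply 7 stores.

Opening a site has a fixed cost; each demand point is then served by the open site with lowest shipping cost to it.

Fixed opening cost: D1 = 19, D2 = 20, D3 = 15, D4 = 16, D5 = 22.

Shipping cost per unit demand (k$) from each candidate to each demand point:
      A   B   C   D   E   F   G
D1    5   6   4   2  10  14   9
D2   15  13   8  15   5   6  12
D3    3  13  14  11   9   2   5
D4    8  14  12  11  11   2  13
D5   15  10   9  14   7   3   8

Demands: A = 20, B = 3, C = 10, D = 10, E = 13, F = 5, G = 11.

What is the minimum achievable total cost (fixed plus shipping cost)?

Open {D1, D2, D3}: assign each demand point to its cheapest open site.
  A→D3 20×3=60, B→D1 3×6=18, C→D1 10×4=40, D→D1 10×2=20, E→D2 13×5=65, F→D3 5×2=10, G→D3 11×5=55
  shipping cost 268, fixed 54 → total 322.
Compare {D1, D2, D3, D4}: shipping cost 268 + fixed 70 = 338.
Compare {D1, D2, D3, D5}: shipping cost 268 + fixed 76 = 344.
Compare {D1, D3, D5}: shipping cost 294 + fixed 56 = 350.
All other subsets cost ≥ 338. Minimum total cost: 322.

322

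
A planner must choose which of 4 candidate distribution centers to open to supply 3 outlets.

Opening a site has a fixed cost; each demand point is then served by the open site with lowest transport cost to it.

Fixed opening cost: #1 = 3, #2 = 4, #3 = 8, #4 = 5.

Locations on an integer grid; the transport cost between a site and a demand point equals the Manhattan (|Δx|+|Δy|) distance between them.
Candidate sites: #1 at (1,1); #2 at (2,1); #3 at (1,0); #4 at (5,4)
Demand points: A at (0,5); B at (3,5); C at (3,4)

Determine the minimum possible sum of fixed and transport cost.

Open {#4}: assign each demand point to its cheapest open site.
  A→#4 6, B→#4 3, C→#4 2
  transport cost 11, fixed 5 → total 16.
Compare {#1, #4}: transport cost 10 + fixed 8 = 18.
Compare {#1}: transport cost 16 + fixed 3 = 19.
Compare {#2}: transport cost 15 + fixed 4 = 19.
All other subsets cost ≥ 18. Minimum total cost: 16.

16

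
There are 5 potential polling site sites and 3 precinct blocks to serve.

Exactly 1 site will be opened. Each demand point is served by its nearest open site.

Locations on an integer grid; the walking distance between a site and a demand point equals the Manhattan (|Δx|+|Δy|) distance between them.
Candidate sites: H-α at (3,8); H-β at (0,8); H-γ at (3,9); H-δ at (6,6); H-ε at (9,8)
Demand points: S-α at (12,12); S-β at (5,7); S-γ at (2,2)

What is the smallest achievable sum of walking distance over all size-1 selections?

22

Open {H-δ}.
  S-α→H-δ 12, S-β→H-δ 2, S-γ→H-δ 8  ⇒ total 22.
Compare {H-α}: total 23.
Compare {H-γ}: total 24.
No size-1 selection does better; minimum is 22.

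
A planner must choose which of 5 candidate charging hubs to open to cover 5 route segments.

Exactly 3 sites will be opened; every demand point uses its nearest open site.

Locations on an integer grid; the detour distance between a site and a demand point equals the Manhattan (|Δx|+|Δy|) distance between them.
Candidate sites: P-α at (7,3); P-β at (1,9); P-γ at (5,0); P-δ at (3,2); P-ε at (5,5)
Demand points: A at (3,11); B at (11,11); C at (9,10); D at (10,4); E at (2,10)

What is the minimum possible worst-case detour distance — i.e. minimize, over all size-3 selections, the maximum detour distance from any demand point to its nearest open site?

12

Open {P-α, P-β, P-γ}.
  Farthest demand point is B at detour distance 12 (to P-α); all others are ≤ 12.
With {P-α, P-β, P-δ} the worst case is 12.
With {P-α, P-β, P-ε} the worst case is 12.
No size-3 selection achieves below 12.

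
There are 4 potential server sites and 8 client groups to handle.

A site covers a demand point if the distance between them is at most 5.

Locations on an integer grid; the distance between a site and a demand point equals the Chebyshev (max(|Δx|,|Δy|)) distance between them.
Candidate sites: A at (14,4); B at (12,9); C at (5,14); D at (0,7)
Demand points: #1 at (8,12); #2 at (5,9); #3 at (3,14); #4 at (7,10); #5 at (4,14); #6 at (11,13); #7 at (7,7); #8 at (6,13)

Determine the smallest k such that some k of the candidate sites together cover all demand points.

2

Coverage sets (demand points within 5 of each site):
  A: {}
  B: {#1, #4, #6, #7}
  C: {#1, #2, #3, #4, #5, #8}
  D: {#2}
No single site covers all 8 demand points.
But {B, C} covers everything, so the minimum is 2.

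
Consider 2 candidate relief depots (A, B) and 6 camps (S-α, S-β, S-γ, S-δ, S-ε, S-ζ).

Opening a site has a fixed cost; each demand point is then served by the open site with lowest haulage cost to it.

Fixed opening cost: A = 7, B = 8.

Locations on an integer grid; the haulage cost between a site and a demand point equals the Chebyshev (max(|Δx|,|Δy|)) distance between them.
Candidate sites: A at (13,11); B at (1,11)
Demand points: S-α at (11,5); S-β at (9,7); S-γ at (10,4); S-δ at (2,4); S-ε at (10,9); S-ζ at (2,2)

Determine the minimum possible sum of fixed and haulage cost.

Open {A}: assign each demand point to its cheapest open site.
  S-α→A 6, S-β→A 4, S-γ→A 7, S-δ→A 11, S-ε→A 3, S-ζ→A 11
  haulage cost 42, fixed 7 → total 49.
Compare {A, B}: haulage cost 36 + fixed 15 = 51.
Compare {B}: haulage cost 52 + fixed 8 = 60.

49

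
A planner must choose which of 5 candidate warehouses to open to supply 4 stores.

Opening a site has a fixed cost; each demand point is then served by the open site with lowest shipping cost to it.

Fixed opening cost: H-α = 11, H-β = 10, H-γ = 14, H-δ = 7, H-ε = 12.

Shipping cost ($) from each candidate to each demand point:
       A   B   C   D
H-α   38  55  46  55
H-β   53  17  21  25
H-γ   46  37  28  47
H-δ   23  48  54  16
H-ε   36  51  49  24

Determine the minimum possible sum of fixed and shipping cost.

Open {H-β, H-δ}: assign each demand point to its cheapest open site.
  A→H-δ 23, B→H-β 17, C→H-β 21, D→H-δ 16
  shipping cost 77, fixed 17 → total 94.
Compare {H-α, H-β, H-δ}: shipping cost 77 + fixed 28 = 105.
Compare {H-β, H-δ, H-ε}: shipping cost 77 + fixed 29 = 106.
Compare {H-β, H-γ, H-δ}: shipping cost 77 + fixed 31 = 108.
All other subsets cost ≥ 105. Minimum total cost: 94.

94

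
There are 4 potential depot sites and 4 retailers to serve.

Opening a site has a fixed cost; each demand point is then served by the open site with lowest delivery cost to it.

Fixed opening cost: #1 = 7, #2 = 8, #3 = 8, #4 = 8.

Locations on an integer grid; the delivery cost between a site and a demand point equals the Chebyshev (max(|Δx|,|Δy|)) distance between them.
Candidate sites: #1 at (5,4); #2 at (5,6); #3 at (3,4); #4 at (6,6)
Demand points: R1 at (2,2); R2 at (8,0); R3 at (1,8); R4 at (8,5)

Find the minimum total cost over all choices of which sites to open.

21

Open {#1}: assign each demand point to its cheapest open site.
  R1→#1 3, R2→#1 4, R3→#1 4, R4→#1 3
  delivery cost 14, fixed 7 → total 21.
Compare {#3}: delivery cost 16 + fixed 8 = 24.
Compare {#2}: delivery cost 17 + fixed 8 = 25.
Compare {#4}: delivery cost 17 + fixed 8 = 25.
All other subsets cost ≥ 24. Minimum total cost: 21.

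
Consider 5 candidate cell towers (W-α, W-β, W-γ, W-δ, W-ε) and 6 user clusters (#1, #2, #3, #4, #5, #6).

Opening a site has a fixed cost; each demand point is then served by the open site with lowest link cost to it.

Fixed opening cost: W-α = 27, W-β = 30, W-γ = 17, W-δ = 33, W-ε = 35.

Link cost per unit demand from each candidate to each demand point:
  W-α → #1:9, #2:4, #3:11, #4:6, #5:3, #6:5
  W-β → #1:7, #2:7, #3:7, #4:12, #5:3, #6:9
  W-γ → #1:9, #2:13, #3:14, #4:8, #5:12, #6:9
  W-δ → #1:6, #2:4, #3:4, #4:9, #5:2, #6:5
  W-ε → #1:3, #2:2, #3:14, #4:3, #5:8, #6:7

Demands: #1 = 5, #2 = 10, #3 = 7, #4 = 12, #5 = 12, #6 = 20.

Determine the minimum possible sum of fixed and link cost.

291

Open {W-δ, W-ε}: assign each demand point to its cheapest open site.
  #1→W-ε 5×3=15, #2→W-ε 10×2=20, #3→W-δ 7×4=28, #4→W-ε 12×3=36, #5→W-δ 12×2=24, #6→W-δ 20×5=100
  link cost 223, fixed 68 → total 291.
Compare {W-γ, W-δ, W-ε}: link cost 223 + fixed 85 = 308.
Compare {W-α, W-δ, W-ε}: link cost 223 + fixed 95 = 318.
Compare {W-β, W-δ, W-ε}: link cost 223 + fixed 98 = 321.
All other subsets cost ≥ 308. Minimum total cost: 291.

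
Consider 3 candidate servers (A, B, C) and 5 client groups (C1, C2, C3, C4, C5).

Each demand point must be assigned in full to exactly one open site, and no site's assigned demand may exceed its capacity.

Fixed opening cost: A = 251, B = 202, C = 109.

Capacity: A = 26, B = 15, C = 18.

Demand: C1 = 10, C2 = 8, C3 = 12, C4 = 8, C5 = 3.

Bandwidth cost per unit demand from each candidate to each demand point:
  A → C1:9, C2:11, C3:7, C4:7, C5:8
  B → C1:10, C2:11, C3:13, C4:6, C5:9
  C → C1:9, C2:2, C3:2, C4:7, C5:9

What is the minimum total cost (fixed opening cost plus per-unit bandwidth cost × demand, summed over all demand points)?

630

Open {A, C}; cheapest assignment that respects the capacities:
  A (cap 26, load 25): C1, C3, C5 — cost 10×9 + 12×7 + 3×8 = 198
  C (cap 18, load 16): C2, C4 — cost 8×2 + 8×7 = 72
  Shipping 270, fixed 360 → total 630.
  Any other capacity-feasible assignment to {A, C} ships for at least 270.
Compare {A, B, C}: its best feasible assignment gives total 824.
Compare {A, B}: its best feasible assignment gives total 870.
Every other set of open sites that can feasibly serve all demand totals ≥ 824 even under its best assignment. Minimum: 630.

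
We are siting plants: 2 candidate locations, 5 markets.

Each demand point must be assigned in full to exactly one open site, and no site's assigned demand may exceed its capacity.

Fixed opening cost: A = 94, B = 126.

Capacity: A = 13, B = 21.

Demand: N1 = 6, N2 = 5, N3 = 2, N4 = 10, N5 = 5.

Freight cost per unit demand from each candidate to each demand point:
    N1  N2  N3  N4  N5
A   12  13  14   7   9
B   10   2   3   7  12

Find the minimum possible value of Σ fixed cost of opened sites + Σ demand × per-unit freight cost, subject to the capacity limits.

423

Open {A, B}; cheapest assignment that respects the capacities:
  A (cap 13, load 11): N1, N5 — cost 6×12 + 5×9 = 117
  B (cap 21, load 17): N2, N3, N4 — cost 5×2 + 2×3 + 10×7 = 86
  Shipping 203, fixed 220 → total 423.
  Any other capacity-feasible assignment to {A, B} ships for at least 203.
Total demand is 28 and no other set of sites has combined capacity ≥ 28, so {A, B} is the only feasible choice of open sites. Minimum: 423.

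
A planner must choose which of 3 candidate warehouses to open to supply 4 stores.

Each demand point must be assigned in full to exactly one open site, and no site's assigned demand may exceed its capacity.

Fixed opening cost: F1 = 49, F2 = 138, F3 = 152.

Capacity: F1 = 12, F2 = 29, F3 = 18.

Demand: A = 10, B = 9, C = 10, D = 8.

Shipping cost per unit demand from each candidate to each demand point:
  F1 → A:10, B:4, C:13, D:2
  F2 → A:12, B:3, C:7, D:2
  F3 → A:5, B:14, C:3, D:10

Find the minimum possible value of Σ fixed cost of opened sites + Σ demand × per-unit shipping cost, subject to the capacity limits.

400

Open {F1, F2}; cheapest assignment that respects the capacities:
  F1 (cap 12, load 10): A — cost 10×10 = 100
  F2 (cap 29, load 27): B, C, D — cost 9×3 + 10×7 + 8×2 = 113
  Shipping 213, fixed 187 → total 400.
  Any other capacity-feasible assignment to {F1, F2} ships for at least 213.
Compare {F2, F3}: its best feasible assignment gives total 453.
Compare {F1, F2, F3}: its best feasible assignment gives total 502.
Every other set of open sites that can feasibly serve all demand totals ≥ 453 even under its best assignment. Minimum: 400.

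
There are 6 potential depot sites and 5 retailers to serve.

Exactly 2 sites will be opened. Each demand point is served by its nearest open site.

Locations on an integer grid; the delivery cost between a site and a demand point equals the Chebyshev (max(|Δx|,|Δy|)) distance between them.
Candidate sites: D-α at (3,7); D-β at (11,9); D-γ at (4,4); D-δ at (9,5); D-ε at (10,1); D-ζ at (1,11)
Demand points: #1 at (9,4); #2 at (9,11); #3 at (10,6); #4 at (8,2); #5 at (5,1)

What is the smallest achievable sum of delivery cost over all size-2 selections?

Open {D-β, D-δ}.
  #1→D-δ 1, #2→D-β 2, #3→D-δ 1, #4→D-δ 3, #5→D-δ 4  ⇒ total 11.
Compare {D-γ, D-δ}: total 14.
Compare {D-δ, D-ε}: total 14.
No size-2 selection does better; minimum is 11.

11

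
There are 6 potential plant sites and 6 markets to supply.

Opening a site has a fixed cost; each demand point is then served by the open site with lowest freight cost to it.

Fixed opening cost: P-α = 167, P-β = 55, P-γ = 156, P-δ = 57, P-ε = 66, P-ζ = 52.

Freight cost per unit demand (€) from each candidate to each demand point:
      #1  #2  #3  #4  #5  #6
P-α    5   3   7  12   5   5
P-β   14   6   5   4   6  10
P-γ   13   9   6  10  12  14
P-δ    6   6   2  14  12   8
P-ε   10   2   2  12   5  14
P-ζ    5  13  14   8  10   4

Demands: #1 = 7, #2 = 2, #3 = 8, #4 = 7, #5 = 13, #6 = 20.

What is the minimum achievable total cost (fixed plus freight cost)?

Open {P-ε, P-ζ}: assign each demand point to its cheapest open site.
  #1→P-ζ 7×5=35, #2→P-ε 2×2=4, #3→P-ε 8×2=16, #4→P-ζ 7×8=56, #5→P-ε 13×5=65, #6→P-ζ 20×4=80
  freight cost 256, fixed 118 → total 374.
Compare {P-β, P-ζ}: freight cost 273 + fixed 107 = 380.
Compare {P-β, P-ε, P-ζ}: freight cost 228 + fixed 173 = 401.
Compare {P-β, P-δ, P-ζ}: freight cost 249 + fixed 164 = 413.
All other subsets cost ≥ 380. Minimum total cost: 374.

374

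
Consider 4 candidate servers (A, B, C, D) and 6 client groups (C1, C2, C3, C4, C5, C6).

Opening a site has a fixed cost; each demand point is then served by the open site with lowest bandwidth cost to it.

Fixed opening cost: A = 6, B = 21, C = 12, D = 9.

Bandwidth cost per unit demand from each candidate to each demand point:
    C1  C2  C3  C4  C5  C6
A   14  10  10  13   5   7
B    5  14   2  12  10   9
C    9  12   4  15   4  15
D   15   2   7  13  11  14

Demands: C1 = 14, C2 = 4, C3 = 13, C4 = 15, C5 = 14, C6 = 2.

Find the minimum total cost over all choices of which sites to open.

400

Open {B, C, D}: assign each demand point to its cheapest open site.
  C1→B 14×5=70, C2→D 4×2=8, C3→B 13×2=26, C4→B 15×12=180, C5→C 14×4=56, C6→B 2×9=18
  bandwidth cost 358, fixed 42 → total 400.
Compare {A, B, C, D}: bandwidth cost 354 + fixed 48 = 402.
Compare {A, B, D}: bandwidth cost 368 + fixed 36 = 404.
Compare {A, B, C}: bandwidth cost 386 + fixed 39 = 425.
All other subsets cost ≥ 402. Minimum total cost: 400.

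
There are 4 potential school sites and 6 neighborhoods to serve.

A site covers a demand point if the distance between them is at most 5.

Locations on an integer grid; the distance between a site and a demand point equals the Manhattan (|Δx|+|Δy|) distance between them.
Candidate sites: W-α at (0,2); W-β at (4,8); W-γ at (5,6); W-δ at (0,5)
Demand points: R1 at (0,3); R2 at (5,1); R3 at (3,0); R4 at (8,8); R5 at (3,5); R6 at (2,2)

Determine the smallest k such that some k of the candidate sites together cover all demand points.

2

Coverage sets (demand points within 5 of each site):
  W-α: {R1, R3, R6}
  W-β: {R4, R5}
  W-γ: {R2, R4, R5}
  W-δ: {R1, R5, R6}
No single site covers all 6 demand points.
But {W-α, W-γ} covers everything, so the minimum is 2.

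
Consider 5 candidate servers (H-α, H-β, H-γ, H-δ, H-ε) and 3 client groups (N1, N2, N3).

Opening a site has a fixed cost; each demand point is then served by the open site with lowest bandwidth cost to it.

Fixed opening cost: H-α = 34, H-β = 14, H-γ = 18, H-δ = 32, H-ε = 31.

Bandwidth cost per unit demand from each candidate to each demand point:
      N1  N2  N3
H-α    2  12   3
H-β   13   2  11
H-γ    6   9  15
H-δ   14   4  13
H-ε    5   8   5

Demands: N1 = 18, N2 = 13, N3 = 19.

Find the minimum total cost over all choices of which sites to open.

167

Open {H-α, H-β}: assign each demand point to its cheapest open site.
  N1→H-α 18×2=36, N2→H-β 13×2=26, N3→H-α 19×3=57
  bandwidth cost 119, fixed 48 → total 167.
Compare {H-α, H-β, H-γ}: bandwidth cost 119 + fixed 66 = 185.
Compare {H-α, H-β, H-ε}: bandwidth cost 119 + fixed 79 = 198.
Compare {H-α, H-β, H-δ}: bandwidth cost 119 + fixed 80 = 199.
All other subsets cost ≥ 185. Minimum total cost: 167.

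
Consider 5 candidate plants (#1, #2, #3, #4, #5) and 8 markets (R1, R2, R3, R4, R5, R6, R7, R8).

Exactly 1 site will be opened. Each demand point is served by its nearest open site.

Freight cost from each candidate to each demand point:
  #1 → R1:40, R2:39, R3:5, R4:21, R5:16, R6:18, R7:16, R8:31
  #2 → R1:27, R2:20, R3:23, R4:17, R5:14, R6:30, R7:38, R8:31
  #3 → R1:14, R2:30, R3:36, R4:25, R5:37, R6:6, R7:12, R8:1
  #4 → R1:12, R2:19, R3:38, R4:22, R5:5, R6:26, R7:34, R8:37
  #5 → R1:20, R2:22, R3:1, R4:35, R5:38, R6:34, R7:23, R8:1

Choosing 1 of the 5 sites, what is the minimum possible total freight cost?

Open {#3}.
  R1→#3 14, R2→#3 30, R3→#3 36, R4→#3 25, R5→#3 37, R6→#3 6, R7→#3 12, R8→#3 1  ⇒ total 161.
Compare {#5}: total 174.
Compare {#1}: total 186.
No size-1 selection does better; minimum is 161.

161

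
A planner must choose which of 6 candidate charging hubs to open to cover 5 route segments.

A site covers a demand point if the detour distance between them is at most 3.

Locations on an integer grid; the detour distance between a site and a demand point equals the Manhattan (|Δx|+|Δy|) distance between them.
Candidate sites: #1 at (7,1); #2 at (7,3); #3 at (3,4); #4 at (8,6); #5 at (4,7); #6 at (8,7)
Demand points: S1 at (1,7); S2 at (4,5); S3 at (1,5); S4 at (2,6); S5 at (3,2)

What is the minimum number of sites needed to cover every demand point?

Coverage sets (demand points within 3 of each site):
  #1: {}
  #2: {}
  #3: {S2, S3, S4, S5}
  #4: {}
  #5: {S1, S2, S4}
  #6: {}
No single site covers all 5 demand points.
But {#3, #5} covers everything, so the minimum is 2.

2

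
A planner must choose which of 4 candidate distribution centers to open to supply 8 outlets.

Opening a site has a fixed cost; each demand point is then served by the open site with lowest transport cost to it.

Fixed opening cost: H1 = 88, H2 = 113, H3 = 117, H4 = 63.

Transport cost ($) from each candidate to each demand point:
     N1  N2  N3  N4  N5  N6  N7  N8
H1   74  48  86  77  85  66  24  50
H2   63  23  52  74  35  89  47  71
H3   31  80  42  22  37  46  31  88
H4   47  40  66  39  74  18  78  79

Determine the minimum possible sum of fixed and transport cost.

Open {H3, H4}: assign each demand point to its cheapest open site.
  N1→H3 31, N2→H4 40, N3→H3 42, N4→H3 22, N5→H3 37, N6→H4 18, N7→H3 31, N8→H4 79
  transport cost 300, fixed 180 → total 480.
Compare {H3}: transport cost 377 + fixed 117 = 494.
Compare {H4}: transport cost 441 + fixed 63 = 504.
Compare {H1, H3}: transport cost 300 + fixed 205 = 505.
All other subsets cost ≥ 494. Minimum total cost: 480.

480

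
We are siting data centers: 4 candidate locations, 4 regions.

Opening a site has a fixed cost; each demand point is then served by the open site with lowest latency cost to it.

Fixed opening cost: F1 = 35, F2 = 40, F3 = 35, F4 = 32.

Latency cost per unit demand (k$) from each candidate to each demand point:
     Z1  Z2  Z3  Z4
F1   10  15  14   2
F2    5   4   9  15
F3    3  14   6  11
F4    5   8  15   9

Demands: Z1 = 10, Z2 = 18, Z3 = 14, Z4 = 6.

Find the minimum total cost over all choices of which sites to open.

308

Open {F1, F2, F3}: assign each demand point to its cheapest open site.
  Z1→F3 10×3=30, Z2→F2 18×4=72, Z3→F3 14×6=84, Z4→F1 6×2=12
  latency cost 198, fixed 110 → total 308.
Compare {F2, F3}: latency cost 252 + fixed 75 = 327.
Compare {F1, F2}: latency cost 260 + fixed 75 = 335.
Compare {F1, F2, F3, F4}: latency cost 198 + fixed 142 = 340.
All other subsets cost ≥ 327. Minimum total cost: 308.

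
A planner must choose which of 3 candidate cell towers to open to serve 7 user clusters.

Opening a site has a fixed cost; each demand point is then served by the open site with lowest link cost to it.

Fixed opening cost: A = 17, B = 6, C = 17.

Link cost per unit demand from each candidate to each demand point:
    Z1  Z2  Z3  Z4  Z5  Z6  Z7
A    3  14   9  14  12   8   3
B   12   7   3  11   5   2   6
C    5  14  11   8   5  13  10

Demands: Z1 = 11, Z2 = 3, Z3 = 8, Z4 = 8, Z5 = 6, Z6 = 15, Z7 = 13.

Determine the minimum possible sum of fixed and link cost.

Open {A, B, C}: assign each demand point to its cheapest open site.
  Z1→A 11×3=33, Z2→B 3×7=21, Z3→B 8×3=24, Z4→C 8×8=64, Z5→B 6×5=30, Z6→B 15×2=30, Z7→A 13×3=39
  link cost 241, fixed 40 → total 281.
Compare {A, B}: link cost 265 + fixed 23 = 288.
Compare {B, C}: link cost 302 + fixed 23 = 325.
Compare {B}: link cost 403 + fixed 6 = 409.
All other subsets cost ≥ 288. Minimum total cost: 281.

281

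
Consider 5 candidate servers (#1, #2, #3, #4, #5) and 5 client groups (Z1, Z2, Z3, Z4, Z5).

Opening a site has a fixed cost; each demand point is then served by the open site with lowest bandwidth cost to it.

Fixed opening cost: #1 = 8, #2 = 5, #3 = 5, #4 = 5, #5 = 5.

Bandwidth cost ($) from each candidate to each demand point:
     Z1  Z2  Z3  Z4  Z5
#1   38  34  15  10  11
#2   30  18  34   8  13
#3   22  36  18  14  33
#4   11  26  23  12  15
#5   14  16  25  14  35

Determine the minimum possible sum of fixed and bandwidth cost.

79

Open {#1, #5}: assign each demand point to its cheapest open site.
  Z1→#5 14, Z2→#5 16, Z3→#1 15, Z4→#1 10, Z5→#1 11
  bandwidth cost 66, fixed 13 → total 79.
Compare {#1, #2, #4}: bandwidth cost 63 + fixed 18 = 81.
Compare {#1, #4, #5}: bandwidth cost 63 + fixed 18 = 81.
Compare {#1, #2, #5}: bandwidth cost 64 + fixed 18 = 82.
All other subsets cost ≥ 81. Minimum total cost: 79.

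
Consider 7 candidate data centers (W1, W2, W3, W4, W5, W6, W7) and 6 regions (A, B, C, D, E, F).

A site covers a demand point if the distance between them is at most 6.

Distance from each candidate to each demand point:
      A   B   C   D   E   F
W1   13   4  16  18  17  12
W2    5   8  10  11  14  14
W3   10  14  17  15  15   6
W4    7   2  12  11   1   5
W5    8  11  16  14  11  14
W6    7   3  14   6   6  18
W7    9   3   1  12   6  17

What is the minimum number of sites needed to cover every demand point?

Coverage sets (demand points within 6 of each site):
  W1: {B}
  W2: {A}
  W3: {F}
  W4: {B, E, F}
  W5: {}
  W6: {B, D, E}
  W7: {B, C, E}
No 3 sites suffice: every size-3 union leaves at least one demand point uncovered.
But {W2, W3, W6, W7} covers everything, so the minimum is 4.

4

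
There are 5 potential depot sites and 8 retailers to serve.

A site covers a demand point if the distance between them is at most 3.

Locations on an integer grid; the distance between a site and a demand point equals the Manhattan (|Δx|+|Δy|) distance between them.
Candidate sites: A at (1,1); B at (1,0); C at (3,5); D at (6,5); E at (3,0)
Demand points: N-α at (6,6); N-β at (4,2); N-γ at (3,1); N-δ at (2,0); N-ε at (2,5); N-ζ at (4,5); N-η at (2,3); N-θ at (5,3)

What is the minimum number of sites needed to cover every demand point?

3

Coverage sets (demand points within 3 of each site):
  A: {N-γ, N-δ, N-η}
  B: {N-γ, N-δ}
  C: {N-ε, N-ζ, N-η}
  D: {N-α, N-ζ, N-θ}
  E: {N-β, N-γ, N-δ}
No 2 sites suffice: every size-2 union leaves at least one demand point uncovered.
But {C, D, E} covers everything, so the minimum is 3.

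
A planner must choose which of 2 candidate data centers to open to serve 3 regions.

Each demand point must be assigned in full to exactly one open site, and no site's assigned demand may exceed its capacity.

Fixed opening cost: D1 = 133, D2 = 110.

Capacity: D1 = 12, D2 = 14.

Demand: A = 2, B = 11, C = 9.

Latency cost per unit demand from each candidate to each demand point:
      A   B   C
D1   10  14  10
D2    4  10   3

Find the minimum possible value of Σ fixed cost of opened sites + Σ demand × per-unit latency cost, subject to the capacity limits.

432

Open {D1, D2}; cheapest assignment that respects the capacities:
  D1 (cap 12, load 11): B — cost 11×14 = 154
  D2 (cap 14, load 11): A, C — cost 2×4 + 9×3 = 35
  Shipping 189, fixed 243 → total 432.
  Any other capacity-feasible assignment to {D1, D2} ships for at least 189.
Total demand is 22 and no other set of sites has combined capacity ≥ 22, so {D1, D2} is the only feasible choice of open sites. Minimum: 432.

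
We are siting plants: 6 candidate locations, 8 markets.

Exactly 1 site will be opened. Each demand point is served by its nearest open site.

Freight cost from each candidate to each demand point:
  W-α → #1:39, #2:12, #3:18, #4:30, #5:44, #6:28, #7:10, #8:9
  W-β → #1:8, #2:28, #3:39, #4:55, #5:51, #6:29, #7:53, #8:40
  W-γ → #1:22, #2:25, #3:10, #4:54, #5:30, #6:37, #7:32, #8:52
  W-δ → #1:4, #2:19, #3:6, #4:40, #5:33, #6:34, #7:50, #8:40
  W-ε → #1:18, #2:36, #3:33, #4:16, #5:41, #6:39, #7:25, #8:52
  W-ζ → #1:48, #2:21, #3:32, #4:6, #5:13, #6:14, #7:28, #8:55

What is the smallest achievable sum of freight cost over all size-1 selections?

190

Open {W-α}.
  #1→W-α 39, #2→W-α 12, #3→W-α 18, #4→W-α 30, #5→W-α 44, #6→W-α 28, #7→W-α 10, #8→W-α 9  ⇒ total 190.
Compare {W-ζ}: total 217.
Compare {W-δ}: total 226.
No size-1 selection does better; minimum is 190.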